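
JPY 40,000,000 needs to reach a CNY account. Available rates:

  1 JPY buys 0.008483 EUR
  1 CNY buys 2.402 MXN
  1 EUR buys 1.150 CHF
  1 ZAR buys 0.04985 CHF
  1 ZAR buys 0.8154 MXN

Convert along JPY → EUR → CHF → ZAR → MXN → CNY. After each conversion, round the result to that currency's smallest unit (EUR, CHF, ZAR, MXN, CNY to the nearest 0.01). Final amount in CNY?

CNY 2,657,295.42

JPY 40,000,000 × 0.008483 = EUR 339,320.00
EUR 339,320.00 × 1.150 = CHF 390,218.00
CHF 390,218.00 ÷ 0.04985 = ZAR 7,827,843.53
ZAR 7,827,843.53 × 0.8154 = MXN 6,382,823.61
MXN 6,382,823.61 ÷ 2.402 = CNY 2,657,295.42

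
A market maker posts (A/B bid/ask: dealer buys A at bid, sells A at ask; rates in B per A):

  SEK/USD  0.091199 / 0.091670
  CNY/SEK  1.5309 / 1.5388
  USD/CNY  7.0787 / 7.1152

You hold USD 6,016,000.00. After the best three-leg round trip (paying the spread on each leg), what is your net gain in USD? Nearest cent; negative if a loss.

Best loop USD → SEK → CNY → USD:
USD 6,016,000.00 ÷ 0.091670 (buy SEK at ask) = SEK 65,626,704.48
SEK 65,626,704.48 ÷ 1.5388 (buy CNY at ask) = CNY 42,647,975.36
CNY 42,647,975.36 ÷ 7.1152 (buy USD at ask) = USD 5,993,925.03

Net result: USD -22,074.97 (no profitable arbitrage after spreads)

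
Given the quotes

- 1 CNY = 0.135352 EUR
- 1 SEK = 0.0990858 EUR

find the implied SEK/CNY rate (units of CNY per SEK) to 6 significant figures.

SEK/CNY = 0.732060

1 SEK × 0.0990858 = 0.0990858 EUR
0.0990858 EUR ÷ 0.135352 = 0.73206 CNY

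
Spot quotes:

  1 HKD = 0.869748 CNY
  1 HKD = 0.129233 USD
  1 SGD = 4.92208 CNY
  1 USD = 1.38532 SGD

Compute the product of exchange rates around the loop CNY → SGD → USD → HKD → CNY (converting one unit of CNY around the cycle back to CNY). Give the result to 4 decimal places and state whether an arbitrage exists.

Around CNY → SGD → USD → HKD → CNY: 1 ÷ 4.92208 ÷ 1.38532 ÷ 0.129233 × 0.869748 = 0.987009
Product < 1; profitable direction is CNY → HKD → USD → SGD → CNY.

0.9870 (arbitrage exists)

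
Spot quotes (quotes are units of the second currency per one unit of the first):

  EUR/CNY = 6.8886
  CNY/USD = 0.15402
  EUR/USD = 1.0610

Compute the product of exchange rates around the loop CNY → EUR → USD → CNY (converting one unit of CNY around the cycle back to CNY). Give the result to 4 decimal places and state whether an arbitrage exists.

Around CNY → EUR → USD → CNY: 1 ÷ 6.8886 × 1.0610 ÷ 0.15402 = 1.000017
Product ≈ 1 (deviation 0.002%, within rounding noise).

1.0000 (no arbitrage)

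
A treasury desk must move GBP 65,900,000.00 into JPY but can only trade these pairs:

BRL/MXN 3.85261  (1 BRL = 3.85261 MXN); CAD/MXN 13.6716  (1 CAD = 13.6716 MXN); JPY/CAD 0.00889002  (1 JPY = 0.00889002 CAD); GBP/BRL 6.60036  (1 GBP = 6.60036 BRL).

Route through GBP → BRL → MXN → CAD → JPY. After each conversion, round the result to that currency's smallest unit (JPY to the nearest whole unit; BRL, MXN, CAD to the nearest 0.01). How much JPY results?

GBP 65,900,000.00 × 6.60036 = BRL 434,963,724.00
BRL 434,963,724.00 × 3.85261 = MXN 1,675,745,592.72
MXN 1,675,745,592.72 ÷ 13.6716 = CAD 122,571,285.93
CAD 122,571,285.93 ÷ 0.00889002 = JPY 13,787,515,206

JPY 13,787,515,206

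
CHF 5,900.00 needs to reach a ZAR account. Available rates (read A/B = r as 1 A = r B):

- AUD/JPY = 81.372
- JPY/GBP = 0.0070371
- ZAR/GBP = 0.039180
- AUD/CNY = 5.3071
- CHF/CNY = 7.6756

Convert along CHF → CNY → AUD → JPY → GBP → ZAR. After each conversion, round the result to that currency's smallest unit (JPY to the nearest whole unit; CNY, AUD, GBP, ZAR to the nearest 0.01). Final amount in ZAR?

ZAR 124,712.86

CHF 5,900.00 × 7.6756 = CNY 45,286.04
CNY 45,286.04 ÷ 5.3071 = AUD 8,533.10
AUD 8,533.10 × 81.372 = JPY 694,355
JPY 694,355 × 0.0070371 = GBP 4,886.25
GBP 4,886.25 ÷ 0.039180 = ZAR 124,712.86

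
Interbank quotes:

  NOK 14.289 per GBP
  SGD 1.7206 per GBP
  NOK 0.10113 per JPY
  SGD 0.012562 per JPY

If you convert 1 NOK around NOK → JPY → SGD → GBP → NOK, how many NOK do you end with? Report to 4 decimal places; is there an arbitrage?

1.0316 (arbitrage exists)

Around NOK → JPY → SGD → GBP → NOK: 1 ÷ 0.10113 × 0.012562 ÷ 1.7206 × 14.289 = 1.031575
Product > 1; profitable direction is NOK → JPY → SGD → GBP → NOK.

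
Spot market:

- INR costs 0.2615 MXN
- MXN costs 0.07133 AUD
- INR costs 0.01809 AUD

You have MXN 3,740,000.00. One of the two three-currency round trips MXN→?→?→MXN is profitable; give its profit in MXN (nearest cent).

Profit: MXN 116,354.52

Profitable loop is MXN → AUD → INR → MXN:
MXN 3,740,000.00 × 0.07133 = AUD 266,774.20
AUD 266,774.20 ÷ 0.01809 = INR 14,747,053.62
INR 14,747,053.62 × 0.2615 = MXN 3,856,354.52
Profit = MXN 3,856,354.52 − MXN 3,740,000.00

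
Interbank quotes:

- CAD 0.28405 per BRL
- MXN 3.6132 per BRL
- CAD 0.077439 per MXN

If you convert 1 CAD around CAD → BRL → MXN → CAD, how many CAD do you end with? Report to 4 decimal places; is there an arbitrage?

0.9850 (arbitrage exists)

Around CAD → BRL → MXN → CAD: 1 ÷ 0.28405 × 3.6132 × 0.077439 = 0.985047
Product < 1; profitable direction is CAD → MXN → BRL → CAD.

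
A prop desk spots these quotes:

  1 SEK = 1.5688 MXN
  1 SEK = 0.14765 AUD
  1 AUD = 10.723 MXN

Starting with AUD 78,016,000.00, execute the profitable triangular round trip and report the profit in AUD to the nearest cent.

Profitable loop is AUD → MXN → SEK → AUD:
AUD 78,016,000.00 × 10.723 = MXN 836,565,568.00
MXN 836,565,568.00 ÷ 1.5688 = SEK 533,251,891.89
SEK 533,251,891.89 × 0.14765 = AUD 78,734,641.84
Profit = AUD 78,734,641.84 − AUD 78,016,000.00

Profit: AUD 718,641.84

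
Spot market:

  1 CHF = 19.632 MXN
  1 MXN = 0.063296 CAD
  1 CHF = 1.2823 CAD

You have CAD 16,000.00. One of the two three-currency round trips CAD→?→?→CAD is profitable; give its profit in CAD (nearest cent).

Profit: CAD 510.83

Profitable loop is CAD → MXN → CHF → CAD:
CAD 16,000.00 ÷ 0.063296 = MXN 252,780.59
MXN 252,780.59 ÷ 19.632 = CHF 12,875.95
CHF 12,875.95 × 1.2823 = CAD 16,510.83
Profit = CAD 16,510.83 − CAD 16,000.00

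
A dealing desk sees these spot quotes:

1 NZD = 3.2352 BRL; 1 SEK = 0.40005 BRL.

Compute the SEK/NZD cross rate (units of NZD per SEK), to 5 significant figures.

1 SEK × 0.40005 = 0.40005 BRL
0.40005 BRL ÷ 3.2352 = 0.123655 NZD

SEK/NZD = 0.12366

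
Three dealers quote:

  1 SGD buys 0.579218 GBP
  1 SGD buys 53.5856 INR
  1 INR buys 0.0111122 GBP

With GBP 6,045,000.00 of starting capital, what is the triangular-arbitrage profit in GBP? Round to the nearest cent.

Profit: GBP 169,445.77

Profitable loop is GBP → SGD → INR → GBP:
GBP 6,045,000.00 ÷ 0.579218 = SGD 10,436,485.05
SGD 10,436,485.05 × 53.5856 = INR 559,245,313.51
INR 559,245,313.51 × 0.0111122 = GBP 6,214,445.77
Profit = GBP 6,214,445.77 − GBP 6,045,000.00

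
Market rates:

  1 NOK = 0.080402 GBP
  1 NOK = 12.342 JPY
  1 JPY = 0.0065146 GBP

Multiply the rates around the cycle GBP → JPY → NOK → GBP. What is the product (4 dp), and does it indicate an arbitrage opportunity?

Around GBP → JPY → NOK → GBP: 1 ÷ 0.0065146 ÷ 12.342 × 0.080402 = 0.999985
Product ≈ 1 (deviation 0.001%, within rounding noise).

1.0000 (no arbitrage)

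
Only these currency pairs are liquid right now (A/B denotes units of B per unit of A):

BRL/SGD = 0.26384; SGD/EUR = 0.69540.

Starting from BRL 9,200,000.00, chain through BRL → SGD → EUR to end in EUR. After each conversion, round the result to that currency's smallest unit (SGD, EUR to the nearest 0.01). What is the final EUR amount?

EUR 1,687,963.89

BRL 9,200,000.00 × 0.26384 = SGD 2,427,328.00
SGD 2,427,328.00 × 0.69540 = EUR 1,687,963.89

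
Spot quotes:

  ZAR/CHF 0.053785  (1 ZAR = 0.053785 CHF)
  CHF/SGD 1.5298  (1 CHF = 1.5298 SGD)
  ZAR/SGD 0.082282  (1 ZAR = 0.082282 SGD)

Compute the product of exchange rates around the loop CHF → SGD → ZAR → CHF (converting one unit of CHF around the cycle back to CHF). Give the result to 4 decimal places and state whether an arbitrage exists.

1.0000 (no arbitrage)

Around CHF → SGD → ZAR → CHF: 1 × 1.5298 ÷ 0.082282 × 0.053785 = 0.999979
Product ≈ 1 (deviation 0.002%, within rounding noise).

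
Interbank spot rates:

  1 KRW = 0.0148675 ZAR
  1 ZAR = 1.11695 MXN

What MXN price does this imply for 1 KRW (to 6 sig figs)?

1 KRW × 0.0148675 = 0.0148675 ZAR
0.0148675 ZAR × 1.11695 = 0.0166063 MXN

KRW/MXN = 0.0166063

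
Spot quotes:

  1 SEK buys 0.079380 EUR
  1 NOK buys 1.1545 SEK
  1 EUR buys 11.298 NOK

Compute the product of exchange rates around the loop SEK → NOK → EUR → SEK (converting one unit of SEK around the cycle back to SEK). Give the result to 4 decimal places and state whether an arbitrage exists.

Around SEK → NOK → EUR → SEK: 1 ÷ 1.1545 ÷ 11.298 ÷ 0.079380 = 0.965814
Product < 1; profitable direction is SEK → EUR → NOK → SEK.

0.9658 (arbitrage exists)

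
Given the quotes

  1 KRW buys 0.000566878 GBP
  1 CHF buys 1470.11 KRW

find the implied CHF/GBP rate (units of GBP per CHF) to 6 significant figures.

1 CHF × 1470.11 = 1470.11 KRW
1470.11 KRW × 0.000566878 = 0.833373 GBP

CHF/GBP = 0.833373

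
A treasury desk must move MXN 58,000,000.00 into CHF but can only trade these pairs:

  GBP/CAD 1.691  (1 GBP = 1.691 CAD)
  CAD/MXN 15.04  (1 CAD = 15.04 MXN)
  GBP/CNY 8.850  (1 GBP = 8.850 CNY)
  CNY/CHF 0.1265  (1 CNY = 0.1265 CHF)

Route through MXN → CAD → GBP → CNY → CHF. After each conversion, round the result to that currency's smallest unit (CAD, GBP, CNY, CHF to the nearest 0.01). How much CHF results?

MXN 58,000,000.00 ÷ 15.04 = CAD 3,856,382.98
CAD 3,856,382.98 ÷ 1.691 = GBP 2,280,533.99
GBP 2,280,533.99 × 8.850 = CNY 20,182,725.81
CNY 20,182,725.81 × 0.1265 = CHF 2,553,114.81

CHF 2,553,114.81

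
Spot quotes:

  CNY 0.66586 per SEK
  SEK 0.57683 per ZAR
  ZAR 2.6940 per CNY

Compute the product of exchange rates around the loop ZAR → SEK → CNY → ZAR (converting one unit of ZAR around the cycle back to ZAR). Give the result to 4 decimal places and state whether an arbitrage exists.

1.0347 (arbitrage exists)

Around ZAR → SEK → CNY → ZAR: 1 × 0.57683 × 0.66586 × 2.6940 = 1.034733
Product > 1; profitable direction is ZAR → SEK → CNY → ZAR.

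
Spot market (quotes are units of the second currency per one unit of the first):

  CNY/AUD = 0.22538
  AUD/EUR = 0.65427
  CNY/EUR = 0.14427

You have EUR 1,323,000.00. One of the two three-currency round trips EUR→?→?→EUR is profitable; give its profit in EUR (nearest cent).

Profitable loop is EUR → CNY → AUD → EUR:
EUR 1,323,000.00 ÷ 0.14427 = CNY 9,170,305.68
CNY 9,170,305.68 × 0.22538 = AUD 2,066,803.49
AUD 2,066,803.49 × 0.65427 = EUR 1,352,247.52
Profit = EUR 1,352,247.52 − EUR 1,323,000.00

Profit: EUR 29,247.52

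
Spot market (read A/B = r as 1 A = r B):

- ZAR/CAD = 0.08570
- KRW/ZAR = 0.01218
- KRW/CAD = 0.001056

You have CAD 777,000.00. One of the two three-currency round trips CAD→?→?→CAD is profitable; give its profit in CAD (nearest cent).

Profitable loop is CAD → ZAR → KRW → CAD:
CAD 777,000.00 ÷ 0.08570 = ZAR 9,066,511.09
ZAR 9,066,511.09 ÷ 0.01218 = KRW 744,376,936
KRW 744,376,936 × 0.001056 = CAD 786,062.04
Profit = CAD 786,062.04 − CAD 777,000.00

Profit: CAD 9,062.04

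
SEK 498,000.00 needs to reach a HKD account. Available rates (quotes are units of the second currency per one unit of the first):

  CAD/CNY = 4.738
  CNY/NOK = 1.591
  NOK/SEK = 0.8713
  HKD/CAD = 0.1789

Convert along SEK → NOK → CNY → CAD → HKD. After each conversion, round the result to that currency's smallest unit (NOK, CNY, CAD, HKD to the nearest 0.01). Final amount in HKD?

HKD 423,824.48

SEK 498,000.00 ÷ 0.8713 = NOK 571,559.74
NOK 571,559.74 ÷ 1.591 = CNY 359,245.59
CNY 359,245.59 ÷ 4.738 = CAD 75,822.20
CAD 75,822.20 ÷ 0.1789 = HKD 423,824.48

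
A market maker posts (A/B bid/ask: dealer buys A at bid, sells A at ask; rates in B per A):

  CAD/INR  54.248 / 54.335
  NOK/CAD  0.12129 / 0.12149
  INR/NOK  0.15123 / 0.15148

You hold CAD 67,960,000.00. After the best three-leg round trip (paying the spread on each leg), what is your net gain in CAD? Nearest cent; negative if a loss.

Best loop CAD → NOK → INR → CAD:
CAD 67,960,000.00 ÷ 0.12149 (buy NOK at ask) = NOK 559,387,603.92
NOK 559,387,603.92 ÷ 0.15148 (buy INR at ask) = INR 3,692,814,918.92
INR 3,692,814,918.92 ÷ 54.335 (buy CAD at ask) = CAD 67,963,833.97

Net profit: CAD 3,833.97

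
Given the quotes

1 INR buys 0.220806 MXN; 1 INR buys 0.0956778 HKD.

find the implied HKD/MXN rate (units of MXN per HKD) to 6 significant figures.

1 HKD ÷ 0.0956778 = 10.4517 INR
10.4517 INR × 0.220806 = 2.30781 MXN

HKD/MXN = 2.30781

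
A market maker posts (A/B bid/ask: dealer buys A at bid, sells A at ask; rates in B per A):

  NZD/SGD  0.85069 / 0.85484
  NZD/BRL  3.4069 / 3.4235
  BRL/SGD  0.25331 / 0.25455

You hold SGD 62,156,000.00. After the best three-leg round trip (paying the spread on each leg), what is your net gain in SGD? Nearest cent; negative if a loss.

Net profit: SGD 593,452.89

Best loop SGD → NZD → BRL → SGD:
SGD 62,156,000.00 ÷ 0.85484 (buy NZD at ask) = NZD 72,710,682.70
NZD 72,710,682.70 × 3.4069 (sell NZD at bid) = BRL 247,718,024.89
BRL 247,718,024.89 × 0.25331 (sell BRL at bid) = SGD 62,749,452.89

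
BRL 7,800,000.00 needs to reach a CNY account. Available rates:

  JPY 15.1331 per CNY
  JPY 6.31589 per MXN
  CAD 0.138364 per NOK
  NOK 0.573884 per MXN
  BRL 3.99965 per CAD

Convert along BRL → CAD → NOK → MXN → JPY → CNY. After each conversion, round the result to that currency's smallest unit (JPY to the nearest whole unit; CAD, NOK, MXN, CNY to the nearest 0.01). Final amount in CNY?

BRL 7,800,000.00 ÷ 3.99965 = CAD 1,950,170.64
CAD 1,950,170.64 ÷ 0.138364 = NOK 14,094,494.52
NOK 14,094,494.52 ÷ 0.573884 = MXN 24,559,831.81
MXN 24,559,831.81 × 6.31589 = JPY 155,117,196
JPY 155,117,196 ÷ 15.1331 = CNY 10,250,193.02

CNY 10,250,193.02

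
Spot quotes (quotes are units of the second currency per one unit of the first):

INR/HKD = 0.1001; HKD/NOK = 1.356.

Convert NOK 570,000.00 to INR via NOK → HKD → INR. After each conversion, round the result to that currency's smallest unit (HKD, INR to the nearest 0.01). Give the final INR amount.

NOK 570,000.00 ÷ 1.356 = HKD 420,353.98
HKD 420,353.98 ÷ 0.1001 = INR 4,199,340.46

INR 4,199,340.46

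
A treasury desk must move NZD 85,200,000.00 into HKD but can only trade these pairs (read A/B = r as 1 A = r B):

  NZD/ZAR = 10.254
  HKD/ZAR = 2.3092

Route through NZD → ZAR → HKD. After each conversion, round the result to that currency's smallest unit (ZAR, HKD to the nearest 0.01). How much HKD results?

NZD 85,200,000.00 × 10.254 = ZAR 873,640,800.00
ZAR 873,640,800.00 ÷ 2.3092 = HKD 378,330,504.07

HKD 378,330,504.07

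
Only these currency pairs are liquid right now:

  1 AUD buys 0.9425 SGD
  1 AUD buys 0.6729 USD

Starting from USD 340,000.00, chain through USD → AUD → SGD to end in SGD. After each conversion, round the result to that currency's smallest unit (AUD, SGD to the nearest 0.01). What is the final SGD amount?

SGD 476,222.32

USD 340,000.00 ÷ 0.6729 = AUD 505,275.67
AUD 505,275.67 × 0.9425 = SGD 476,222.32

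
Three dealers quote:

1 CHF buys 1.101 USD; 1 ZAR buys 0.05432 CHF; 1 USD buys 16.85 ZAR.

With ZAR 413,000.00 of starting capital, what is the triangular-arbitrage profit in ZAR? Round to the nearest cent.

Profit: ZAR 3,195.17

Profitable loop is ZAR → CHF → USD → ZAR:
ZAR 413,000.00 × 0.05432 = CHF 22,434.16
CHF 22,434.16 × 1.101 = USD 24,700.01
USD 24,700.01 × 16.85 = ZAR 416,195.17
Profit = ZAR 416,195.17 − ZAR 413,000.00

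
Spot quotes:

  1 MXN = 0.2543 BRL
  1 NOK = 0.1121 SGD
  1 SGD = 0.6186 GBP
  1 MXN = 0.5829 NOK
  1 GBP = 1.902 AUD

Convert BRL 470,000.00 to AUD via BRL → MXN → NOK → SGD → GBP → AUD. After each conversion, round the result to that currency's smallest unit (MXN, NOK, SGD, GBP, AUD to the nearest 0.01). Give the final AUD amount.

AUD 142,092.64

BRL 470,000.00 ÷ 0.2543 = MXN 1,848,210.77
MXN 1,848,210.77 × 0.5829 = NOK 1,077,322.06
NOK 1,077,322.06 × 0.1121 = SGD 120,767.80
SGD 120,767.80 × 0.6186 = GBP 74,706.96
GBP 74,706.96 × 1.902 = AUD 142,092.64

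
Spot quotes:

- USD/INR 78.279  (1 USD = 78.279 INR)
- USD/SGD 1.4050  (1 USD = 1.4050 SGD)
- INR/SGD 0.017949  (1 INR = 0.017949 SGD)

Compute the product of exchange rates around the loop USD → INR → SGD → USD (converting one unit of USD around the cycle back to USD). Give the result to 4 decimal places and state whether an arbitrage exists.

Around USD → INR → SGD → USD: 1 × 78.279 × 0.017949 ÷ 1.4050 = 1.000021
Product ≈ 1 (deviation 0.002%, within rounding noise).

1.0000 (no arbitrage)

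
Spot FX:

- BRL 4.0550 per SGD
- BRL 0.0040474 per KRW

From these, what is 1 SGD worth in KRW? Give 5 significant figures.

SGD/KRW = 1001.9

1 SGD × 4.0550 = 4.055 BRL
4.055 BRL ÷ 0.0040474 = 1001.88 KRW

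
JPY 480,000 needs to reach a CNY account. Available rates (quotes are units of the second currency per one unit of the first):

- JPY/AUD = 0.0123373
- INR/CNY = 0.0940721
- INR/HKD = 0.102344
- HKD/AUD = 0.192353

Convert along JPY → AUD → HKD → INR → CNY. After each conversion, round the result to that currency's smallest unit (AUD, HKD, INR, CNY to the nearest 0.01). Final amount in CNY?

CNY 28,298.32

JPY 480,000 × 0.0123373 = AUD 5,921.90
AUD 5,921.90 ÷ 0.192353 = HKD 30,786.63
HKD 30,786.63 ÷ 0.102344 = INR 300,815.19
INR 300,815.19 × 0.0940721 = CNY 28,298.32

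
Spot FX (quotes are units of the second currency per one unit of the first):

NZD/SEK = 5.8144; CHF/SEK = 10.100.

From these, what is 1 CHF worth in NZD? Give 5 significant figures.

1 CHF × 10.100 = 10.1 SEK
10.1 SEK ÷ 5.8144 = 1.73707 NZD

CHF/NZD = 1.7371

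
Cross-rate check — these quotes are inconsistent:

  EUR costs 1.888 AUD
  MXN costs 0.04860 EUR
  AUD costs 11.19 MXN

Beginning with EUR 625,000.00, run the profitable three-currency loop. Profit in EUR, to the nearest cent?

Profitable loop is EUR → AUD → MXN → EUR:
EUR 625,000.00 × 1.888 = AUD 1,180,000.00
AUD 1,180,000.00 × 11.19 = MXN 13,204,200.00
MXN 13,204,200.00 × 0.04860 = EUR 641,724.12
Profit = EUR 641,724.12 − EUR 625,000.00

Profit: EUR 16,724.12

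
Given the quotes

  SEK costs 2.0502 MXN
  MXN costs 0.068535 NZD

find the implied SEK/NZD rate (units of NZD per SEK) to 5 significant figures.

SEK/NZD = 0.14051

1 SEK × 2.0502 = 2.0502 MXN
2.0502 MXN × 0.068535 = 0.14051 NZD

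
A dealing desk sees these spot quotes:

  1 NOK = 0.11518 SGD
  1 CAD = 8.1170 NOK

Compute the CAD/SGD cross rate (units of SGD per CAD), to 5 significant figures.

CAD/SGD = 0.93492

1 CAD × 8.1170 = 8.117 NOK
8.117 NOK × 0.11518 = 0.934916 SGD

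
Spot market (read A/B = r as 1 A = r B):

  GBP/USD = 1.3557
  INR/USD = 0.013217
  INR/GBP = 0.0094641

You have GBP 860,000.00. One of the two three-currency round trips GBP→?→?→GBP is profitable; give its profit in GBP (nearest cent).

Profit: GBP 25,907.59

Profitable loop is GBP → INR → USD → GBP:
GBP 860,000.00 ÷ 0.0094641 = INR 90,869,707.63
INR 90,869,707.63 × 0.013217 = USD 1,201,024.93
USD 1,201,024.93 ÷ 1.3557 = GBP 885,907.59
Profit = GBP 885,907.59 − GBP 860,000.00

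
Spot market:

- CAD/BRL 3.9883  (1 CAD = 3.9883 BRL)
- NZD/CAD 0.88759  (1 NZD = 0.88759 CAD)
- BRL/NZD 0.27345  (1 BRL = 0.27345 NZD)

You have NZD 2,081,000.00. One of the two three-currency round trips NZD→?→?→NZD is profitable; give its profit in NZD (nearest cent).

Profit: NZD 68,779.58

Profitable loop is NZD → BRL → CAD → NZD:
NZD 2,081,000.00 ÷ 0.27345 = BRL 7,610,166.39
BRL 7,610,166.39 ÷ 3.9883 = CAD 1,908,122.86
CAD 1,908,122.86 ÷ 0.88759 = NZD 2,149,779.58
Profit = NZD 2,149,779.58 − NZD 2,081,000.00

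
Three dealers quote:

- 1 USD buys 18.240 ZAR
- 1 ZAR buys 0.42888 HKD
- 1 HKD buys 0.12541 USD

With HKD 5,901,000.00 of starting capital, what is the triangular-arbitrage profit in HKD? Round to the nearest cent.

Profit: HKD 113,961.04

Profitable loop is HKD → ZAR → USD → HKD:
HKD 5,901,000.00 ÷ 0.42888 = ZAR 13,759,093.45
ZAR 13,759,093.45 ÷ 18.240 = USD 754,336.26
USD 754,336.26 ÷ 0.12541 = HKD 6,014,961.04
Profit = HKD 6,014,961.04 − HKD 5,901,000.00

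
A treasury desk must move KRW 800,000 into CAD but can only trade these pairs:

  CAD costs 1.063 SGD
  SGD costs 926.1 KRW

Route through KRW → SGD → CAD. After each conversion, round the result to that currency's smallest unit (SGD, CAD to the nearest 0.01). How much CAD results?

CAD 812.64

KRW 800,000 ÷ 926.1 = SGD 863.84
SGD 863.84 ÷ 1.063 = CAD 812.64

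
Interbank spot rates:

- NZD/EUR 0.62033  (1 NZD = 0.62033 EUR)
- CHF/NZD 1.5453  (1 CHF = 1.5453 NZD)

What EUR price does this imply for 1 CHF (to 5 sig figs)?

CHF/EUR = 0.95860

1 CHF × 1.5453 = 1.5453 NZD
1.5453 NZD × 0.62033 = 0.958596 EUR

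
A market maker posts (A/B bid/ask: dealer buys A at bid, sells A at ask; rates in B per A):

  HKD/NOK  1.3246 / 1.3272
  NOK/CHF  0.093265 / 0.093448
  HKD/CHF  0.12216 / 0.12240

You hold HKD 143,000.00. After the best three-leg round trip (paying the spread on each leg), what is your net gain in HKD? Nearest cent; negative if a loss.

Best loop HKD → NOK → CHF → HKD:
HKD 143,000.00 × 1.3246 (sell HKD at bid) = NOK 189,417.80
NOK 189,417.80 × 0.093265 (sell NOK at bid) = CHF 17,666.05
CHF 17,666.05 ÷ 0.12240 (buy HKD at ask) = HKD 144,330.48

Net profit: HKD 1,330.48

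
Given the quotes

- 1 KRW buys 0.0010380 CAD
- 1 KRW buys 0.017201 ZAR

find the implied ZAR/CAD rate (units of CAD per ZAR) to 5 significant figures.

ZAR/CAD = 0.060345

1 ZAR ÷ 0.017201 = 58.1362 KRW
58.1362 KRW × 0.0010380 = 0.0603453 CAD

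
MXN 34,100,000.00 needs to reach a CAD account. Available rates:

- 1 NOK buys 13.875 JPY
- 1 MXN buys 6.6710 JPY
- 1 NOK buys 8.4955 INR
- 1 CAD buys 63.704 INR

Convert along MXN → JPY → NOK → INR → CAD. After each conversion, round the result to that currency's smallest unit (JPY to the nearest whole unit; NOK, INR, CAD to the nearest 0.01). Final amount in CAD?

MXN 34,100,000.00 × 6.6710 = JPY 227,481,100
JPY 227,481,100 ÷ 13.875 = NOK 16,395,034.23
NOK 16,395,034.23 × 8.4955 = INR 139,284,013.30
INR 139,284,013.30 ÷ 63.704 = CAD 2,186,424.92

CAD 2,186,424.92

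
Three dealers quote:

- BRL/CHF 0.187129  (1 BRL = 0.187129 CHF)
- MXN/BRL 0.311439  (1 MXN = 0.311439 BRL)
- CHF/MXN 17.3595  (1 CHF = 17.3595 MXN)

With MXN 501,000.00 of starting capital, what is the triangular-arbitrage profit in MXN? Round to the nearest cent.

Profit: MXN 5,861.18

Profitable loop is MXN → BRL → CHF → MXN:
MXN 501,000.00 × 0.311439 = BRL 156,030.94
BRL 156,030.94 × 0.187129 = CHF 29,197.91
CHF 29,197.91 × 17.3595 = MXN 506,861.18
Profit = MXN 506,861.18 − MXN 501,000.00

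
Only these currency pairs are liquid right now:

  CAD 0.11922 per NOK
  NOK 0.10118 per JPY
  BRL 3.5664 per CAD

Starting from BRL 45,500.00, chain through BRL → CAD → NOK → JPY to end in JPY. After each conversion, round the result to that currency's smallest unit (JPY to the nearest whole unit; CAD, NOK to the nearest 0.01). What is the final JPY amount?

JPY 1,057,639

BRL 45,500.00 ÷ 3.5664 = CAD 12,757.96
CAD 12,757.96 ÷ 0.11922 = NOK 107,011.91
NOK 107,011.91 ÷ 0.10118 = JPY 1,057,639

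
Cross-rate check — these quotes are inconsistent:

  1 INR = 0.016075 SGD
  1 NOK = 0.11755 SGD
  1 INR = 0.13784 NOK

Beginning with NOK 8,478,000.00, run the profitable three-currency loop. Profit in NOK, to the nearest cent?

Profitable loop is NOK → SGD → INR → NOK:
NOK 8,478,000.00 × 0.11755 = SGD 996,588.90
SGD 996,588.90 ÷ 0.016075 = INR 61,996,199.07
INR 61,996,199.07 × 0.13784 = NOK 8,545,556.08
Profit = NOK 8,545,556.08 − NOK 8,478,000.00

Profit: NOK 67,556.08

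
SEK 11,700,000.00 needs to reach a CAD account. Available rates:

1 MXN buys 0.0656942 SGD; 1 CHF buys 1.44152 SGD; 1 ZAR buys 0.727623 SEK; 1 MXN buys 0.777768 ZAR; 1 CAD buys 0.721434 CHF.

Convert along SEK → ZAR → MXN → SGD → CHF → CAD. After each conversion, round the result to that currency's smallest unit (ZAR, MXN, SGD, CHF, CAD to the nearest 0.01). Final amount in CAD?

SEK 11,700,000.00 ÷ 0.727623 = ZAR 16,079,755.59
ZAR 16,079,755.59 ÷ 0.777768 = MXN 20,674,231.38
MXN 20,674,231.38 × 0.0656942 = SGD 1,358,177.09
SGD 1,358,177.09 ÷ 1.44152 = CHF 942,184.01
CHF 942,184.01 ÷ 0.721434 = CAD 1,305,987.81

CAD 1,305,987.81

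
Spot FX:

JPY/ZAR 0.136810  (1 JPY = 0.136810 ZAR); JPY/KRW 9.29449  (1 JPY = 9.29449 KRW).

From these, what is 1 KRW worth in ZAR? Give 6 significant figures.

1 KRW ÷ 9.29449 = 0.107591 JPY
0.107591 JPY × 0.136810 = 0.0147195 ZAR

KRW/ZAR = 0.0147195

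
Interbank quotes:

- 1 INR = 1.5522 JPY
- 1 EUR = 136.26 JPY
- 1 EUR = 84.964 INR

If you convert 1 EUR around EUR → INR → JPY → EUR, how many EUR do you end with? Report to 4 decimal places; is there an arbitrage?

0.9679 (arbitrage exists)

Around EUR → INR → JPY → EUR: 1 × 84.964 × 1.5522 ÷ 136.26 = 0.967864
Product < 1; profitable direction is EUR → JPY → INR → EUR.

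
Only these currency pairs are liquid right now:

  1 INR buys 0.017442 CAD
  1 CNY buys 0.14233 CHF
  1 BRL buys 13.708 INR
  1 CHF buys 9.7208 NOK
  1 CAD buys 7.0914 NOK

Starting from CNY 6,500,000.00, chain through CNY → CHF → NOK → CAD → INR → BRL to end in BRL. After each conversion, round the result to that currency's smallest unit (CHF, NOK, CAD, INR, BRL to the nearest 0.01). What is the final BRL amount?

BRL 5,304,072.52

CNY 6,500,000.00 × 0.14233 = CHF 925,145.00
CHF 925,145.00 × 9.7208 = NOK 8,993,149.52
NOK 8,993,149.52 ÷ 7.0914 = CAD 1,268,176.88
CAD 1,268,176.88 ÷ 0.017442 = INR 72,708,226.12
INR 72,708,226.12 ÷ 13.708 = BRL 5,304,072.52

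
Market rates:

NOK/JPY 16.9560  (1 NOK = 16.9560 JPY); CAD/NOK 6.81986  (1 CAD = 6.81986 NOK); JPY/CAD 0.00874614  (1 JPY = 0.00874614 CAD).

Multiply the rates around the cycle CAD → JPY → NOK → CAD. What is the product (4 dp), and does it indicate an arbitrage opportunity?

Around CAD → JPY → NOK → CAD: 1 ÷ 0.00874614 ÷ 16.9560 ÷ 6.81986 = 0.988746
Product < 1; profitable direction is CAD → NOK → JPY → CAD.

0.9887 (arbitrage exists)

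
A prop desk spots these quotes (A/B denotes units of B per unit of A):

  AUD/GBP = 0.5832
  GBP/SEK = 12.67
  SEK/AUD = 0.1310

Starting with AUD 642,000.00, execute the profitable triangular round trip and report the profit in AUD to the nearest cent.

Profit: AUD 21,238.31

Profitable loop is AUD → SEK → GBP → AUD:
AUD 642,000.00 ÷ 0.1310 = SEK 4,900,763.36
SEK 4,900,763.36 ÷ 12.67 = GBP 386,800.58
GBP 386,800.58 ÷ 0.5832 = AUD 663,238.31
Profit = AUD 663,238.31 − AUD 642,000.00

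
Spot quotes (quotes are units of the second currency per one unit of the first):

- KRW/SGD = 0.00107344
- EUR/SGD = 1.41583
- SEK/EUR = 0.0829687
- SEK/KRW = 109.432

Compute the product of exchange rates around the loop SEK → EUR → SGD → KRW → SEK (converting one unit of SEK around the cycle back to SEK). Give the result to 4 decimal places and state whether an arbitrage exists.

1.0000 (no arbitrage)

Around SEK → EUR → SGD → KRW → SEK: 1 × 0.0829687 × 1.41583 ÷ 0.00107344 ÷ 109.432 = 1.000008
Product ≈ 1 (deviation 0.001%, within rounding noise).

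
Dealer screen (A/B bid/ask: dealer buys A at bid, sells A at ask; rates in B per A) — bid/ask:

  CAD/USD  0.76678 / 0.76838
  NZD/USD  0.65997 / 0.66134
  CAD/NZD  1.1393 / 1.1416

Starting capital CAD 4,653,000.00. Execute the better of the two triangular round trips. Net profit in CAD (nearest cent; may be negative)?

Net profit: CAD 72,688.36

Best loop CAD → USD → NZD → CAD:
CAD 4,653,000.00 × 0.76678 (sell CAD at bid) = USD 3,567,827.34
USD 3,567,827.34 ÷ 0.66134 (buy NZD at ask) = NZD 5,394,845.83
NZD 5,394,845.83 ÷ 1.1416 (buy CAD at ask) = CAD 4,725,688.36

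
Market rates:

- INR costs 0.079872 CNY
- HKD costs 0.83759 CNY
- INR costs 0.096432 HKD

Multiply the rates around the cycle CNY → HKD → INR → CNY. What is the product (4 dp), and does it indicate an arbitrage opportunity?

0.9889 (arbitrage exists)

Around CNY → HKD → INR → CNY: 1 ÷ 0.83759 ÷ 0.096432 × 0.079872 = 0.988876
Product < 1; profitable direction is CNY → INR → HKD → CNY.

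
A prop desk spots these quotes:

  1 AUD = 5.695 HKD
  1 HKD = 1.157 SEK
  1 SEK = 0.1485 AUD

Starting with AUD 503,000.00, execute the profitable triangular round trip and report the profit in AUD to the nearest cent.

Profit: AUD 11,060.75

Profitable loop is AUD → SEK → HKD → AUD:
AUD 503,000.00 ÷ 0.1485 = SEK 3,387,205.39
SEK 3,387,205.39 ÷ 1.157 = HKD 2,927,575.96
HKD 2,927,575.96 ÷ 5.695 = AUD 514,060.75
Profit = AUD 514,060.75 − AUD 503,000.00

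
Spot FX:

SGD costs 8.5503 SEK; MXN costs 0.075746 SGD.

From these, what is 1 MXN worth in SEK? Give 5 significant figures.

1 MXN × 0.075746 = 0.075746 SGD
0.075746 SGD × 8.5503 = 0.647651 SEK

MXN/SEK = 0.64765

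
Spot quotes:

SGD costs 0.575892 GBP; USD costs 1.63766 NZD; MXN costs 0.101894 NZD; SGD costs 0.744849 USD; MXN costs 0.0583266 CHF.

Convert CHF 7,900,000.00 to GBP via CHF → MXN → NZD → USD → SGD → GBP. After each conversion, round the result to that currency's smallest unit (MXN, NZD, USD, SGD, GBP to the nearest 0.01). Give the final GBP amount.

GBP 6,515,655.39

CHF 7,900,000.00 ÷ 0.0583266 = MXN 135,444,205.56
MXN 135,444,205.56 × 0.101894 = NZD 13,800,951.88
NZD 13,800,951.88 ÷ 1.63766 = USD 8,427,238.79
USD 8,427,238.79 ÷ 0.744849 = SGD 11,314,023.10
SGD 11,314,023.10 × 0.575892 = GBP 6,515,655.39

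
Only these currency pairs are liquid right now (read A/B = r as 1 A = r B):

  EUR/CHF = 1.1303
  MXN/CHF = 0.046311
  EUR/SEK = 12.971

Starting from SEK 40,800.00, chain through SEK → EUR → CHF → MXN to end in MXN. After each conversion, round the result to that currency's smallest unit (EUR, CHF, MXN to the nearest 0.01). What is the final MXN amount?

MXN 76,770.96

SEK 40,800.00 ÷ 12.971 = EUR 3,145.48
EUR 3,145.48 × 1.1303 = CHF 3,555.34
CHF 3,555.34 ÷ 0.046311 = MXN 76,770.96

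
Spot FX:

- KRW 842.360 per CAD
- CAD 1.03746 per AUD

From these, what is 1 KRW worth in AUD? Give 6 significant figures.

1 KRW ÷ 842.360 = 0.00118714 CAD
0.00118714 CAD ÷ 1.03746 = 0.00114428 AUD

KRW/AUD = 0.00114428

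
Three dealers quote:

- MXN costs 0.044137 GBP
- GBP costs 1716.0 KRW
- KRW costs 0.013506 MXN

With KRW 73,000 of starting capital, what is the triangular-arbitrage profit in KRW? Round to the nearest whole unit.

Profitable loop is KRW → MXN → GBP → KRW:
KRW 73,000 × 0.013506 = MXN 985.94
MXN 985.94 × 0.044137 = GBP 43.52
GBP 43.52 × 1716.0 = KRW 74,674
Profit = KRW 74,674 − KRW 73,000

Profit: KRW 1,674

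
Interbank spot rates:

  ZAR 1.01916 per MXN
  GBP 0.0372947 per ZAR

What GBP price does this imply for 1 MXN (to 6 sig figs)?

1 MXN × 1.01916 = 1.01916 ZAR
1.01916 ZAR × 0.0372947 = 0.0380093 GBP

MXN/GBP = 0.0380093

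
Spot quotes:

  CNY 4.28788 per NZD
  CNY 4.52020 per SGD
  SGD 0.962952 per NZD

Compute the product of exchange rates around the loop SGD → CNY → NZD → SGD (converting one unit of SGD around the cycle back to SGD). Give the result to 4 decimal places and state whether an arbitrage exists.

1.0151 (arbitrage exists)

Around SGD → CNY → NZD → SGD: 1 × 4.52020 ÷ 4.28788 × 0.962952 = 1.015125
Product > 1; profitable direction is SGD → CNY → NZD → SGD.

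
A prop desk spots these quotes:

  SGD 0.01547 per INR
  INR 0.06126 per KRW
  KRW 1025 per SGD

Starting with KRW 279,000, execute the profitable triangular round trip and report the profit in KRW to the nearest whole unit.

Profit: KRW 8,219

Profitable loop is KRW → SGD → INR → KRW:
KRW 279,000 ÷ 1025 = SGD 272.20
SGD 272.20 ÷ 0.01547 = INR 17,595.03
INR 17,595.03 ÷ 0.06126 = KRW 287,219
Profit = KRW 287,219 − KRW 279,000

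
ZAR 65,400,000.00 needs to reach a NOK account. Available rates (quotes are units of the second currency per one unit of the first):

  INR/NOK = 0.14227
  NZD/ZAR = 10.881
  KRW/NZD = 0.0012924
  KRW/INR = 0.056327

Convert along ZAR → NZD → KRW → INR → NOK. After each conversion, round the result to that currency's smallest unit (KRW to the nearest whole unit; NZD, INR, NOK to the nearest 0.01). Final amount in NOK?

ZAR 65,400,000.00 ÷ 10.881 = NZD 6,010,476.98
NZD 6,010,476.98 ÷ 0.0012924 = KRW 4,650,632,142
KRW 4,650,632,142 × 0.056327 = INR 261,956,156.66
INR 261,956,156.66 × 0.14227 = NOK 37,268,502.41

NOK 37,268,502.41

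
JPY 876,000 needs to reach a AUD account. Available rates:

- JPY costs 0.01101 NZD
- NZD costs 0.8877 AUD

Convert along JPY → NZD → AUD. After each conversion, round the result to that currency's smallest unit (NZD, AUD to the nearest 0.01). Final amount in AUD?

AUD 8,561.65

JPY 876,000 × 0.01101 = NZD 9,644.76
NZD 9,644.76 × 0.8877 = AUD 8,561.65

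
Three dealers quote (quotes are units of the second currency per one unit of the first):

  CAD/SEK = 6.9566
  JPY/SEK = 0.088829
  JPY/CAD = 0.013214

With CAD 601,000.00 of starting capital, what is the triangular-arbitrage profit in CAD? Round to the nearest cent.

Profitable loop is CAD → SEK → JPY → CAD:
CAD 601,000.00 × 6.9566 = SEK 4,180,916.60
SEK 4,180,916.60 ÷ 0.088829 = JPY 47,067,023
JPY 47,067,023 × 0.013214 = CAD 621,943.64
Profit = CAD 621,943.64 − CAD 601,000.00

Profit: CAD 20,943.64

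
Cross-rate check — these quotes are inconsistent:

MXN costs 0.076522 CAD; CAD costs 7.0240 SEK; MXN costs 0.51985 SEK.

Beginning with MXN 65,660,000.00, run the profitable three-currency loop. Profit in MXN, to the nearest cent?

Profitable loop is MXN → CAD → SEK → MXN:
MXN 65,660,000.00 × 0.076522 = CAD 5,024,434.52
CAD 5,024,434.52 × 7.0240 = SEK 35,291,628.07
SEK 35,291,628.07 ÷ 0.51985 = MXN 67,888,098.62
Profit = MXN 67,888,098.62 − MXN 65,660,000.00

Profit: MXN 2,228,098.62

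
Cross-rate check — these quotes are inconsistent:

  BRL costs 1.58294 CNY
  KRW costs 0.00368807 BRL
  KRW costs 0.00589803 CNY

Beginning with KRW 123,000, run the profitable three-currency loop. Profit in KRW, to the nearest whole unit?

Profit: KRW 1,265

Profitable loop is KRW → CNY → BRL → KRW:
KRW 123,000 × 0.00589803 = CNY 725.46
CNY 725.46 ÷ 1.58294 = BRL 458.30
BRL 458.30 ÷ 0.00368807 = KRW 124,265
Profit = KRW 124,265 − KRW 123,000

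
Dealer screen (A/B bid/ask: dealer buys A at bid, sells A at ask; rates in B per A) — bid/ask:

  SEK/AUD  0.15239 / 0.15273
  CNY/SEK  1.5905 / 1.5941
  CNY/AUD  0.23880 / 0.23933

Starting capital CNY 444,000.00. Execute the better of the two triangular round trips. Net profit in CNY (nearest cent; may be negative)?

Net profit: CNY 5,651.42

Best loop CNY → SEK → AUD → CNY:
CNY 444,000.00 × 1.5905 (sell CNY at bid) = SEK 706,182.00
SEK 706,182.00 × 0.15239 (sell SEK at bid) = AUD 107,615.07
AUD 107,615.07 ÷ 0.23933 (buy CNY at ask) = CNY 449,651.42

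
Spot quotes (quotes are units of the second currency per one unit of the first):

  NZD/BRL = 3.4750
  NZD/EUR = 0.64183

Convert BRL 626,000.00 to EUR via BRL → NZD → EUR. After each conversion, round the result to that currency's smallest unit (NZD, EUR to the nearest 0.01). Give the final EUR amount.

EUR 115,621.75

BRL 626,000.00 ÷ 3.4750 = NZD 180,143.88
NZD 180,143.88 × 0.64183 = EUR 115,621.75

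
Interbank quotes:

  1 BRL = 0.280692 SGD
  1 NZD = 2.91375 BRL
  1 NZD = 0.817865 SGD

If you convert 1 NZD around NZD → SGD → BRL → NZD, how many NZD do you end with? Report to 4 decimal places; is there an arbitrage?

Around NZD → SGD → BRL → NZD: 1 × 0.817865 ÷ 0.280692 ÷ 2.91375 = 0.999998
Product ≈ 1 (deviation 0.000%, within rounding noise).

1.0000 (no arbitrage)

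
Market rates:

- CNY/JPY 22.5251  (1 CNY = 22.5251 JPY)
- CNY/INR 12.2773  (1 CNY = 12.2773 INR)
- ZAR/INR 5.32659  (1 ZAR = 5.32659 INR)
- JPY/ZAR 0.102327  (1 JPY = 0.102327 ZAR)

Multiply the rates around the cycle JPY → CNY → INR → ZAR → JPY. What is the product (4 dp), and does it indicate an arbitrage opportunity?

Around JPY → CNY → INR → ZAR → JPY: 1 ÷ 22.5251 × 12.2773 ÷ 5.32659 ÷ 0.102327 = 0.999992
Product ≈ 1 (deviation 0.001%, within rounding noise).

1.0000 (no arbitrage)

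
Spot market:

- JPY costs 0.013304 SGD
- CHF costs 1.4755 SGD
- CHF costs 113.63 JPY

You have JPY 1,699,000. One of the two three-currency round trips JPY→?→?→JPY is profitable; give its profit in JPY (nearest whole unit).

Profitable loop is JPY → SGD → CHF → JPY:
JPY 1,699,000 × 0.013304 = SGD 22,603.50
SGD 22,603.50 ÷ 1.4755 = CHF 15,319.21
CHF 15,319.21 × 113.63 = JPY 1,740,722
Profit = JPY 1,740,722 − JPY 1,699,000

Profit: JPY 41,722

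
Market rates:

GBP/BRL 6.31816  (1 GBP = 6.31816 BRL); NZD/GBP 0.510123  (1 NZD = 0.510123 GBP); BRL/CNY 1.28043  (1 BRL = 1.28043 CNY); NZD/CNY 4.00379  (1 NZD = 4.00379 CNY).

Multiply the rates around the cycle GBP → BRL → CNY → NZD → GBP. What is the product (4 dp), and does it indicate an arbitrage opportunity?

1.0307 (arbitrage exists)

Around GBP → BRL → CNY → NZD → GBP: 1 × 6.31816 × 1.28043 ÷ 4.00379 × 0.510123 = 1.030742
Product > 1; profitable direction is GBP → BRL → CNY → NZD → GBP.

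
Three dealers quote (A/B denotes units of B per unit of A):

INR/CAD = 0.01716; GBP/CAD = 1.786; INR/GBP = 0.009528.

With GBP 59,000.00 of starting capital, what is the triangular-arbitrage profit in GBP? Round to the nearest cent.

Profit: GBP 495.77

Profitable loop is GBP → INR → CAD → GBP:
GBP 59,000.00 ÷ 0.009528 = INR 6,192,275.40
INR 6,192,275.40 × 0.01716 = CAD 106,259.45
CAD 106,259.45 ÷ 1.786 = GBP 59,495.77
Profit = GBP 59,495.77 − GBP 59,000.00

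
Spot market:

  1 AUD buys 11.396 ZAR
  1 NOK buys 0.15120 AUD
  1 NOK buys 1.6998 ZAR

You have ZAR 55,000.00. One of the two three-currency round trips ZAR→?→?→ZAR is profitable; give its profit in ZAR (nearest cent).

Profitable loop is ZAR → NOK → AUD → ZAR:
ZAR 55,000.00 ÷ 1.6998 = NOK 32,356.75
NOK 32,356.75 × 0.15120 = AUD 4,892.34
AUD 4,892.34 × 11.396 = ZAR 55,753.11
Profit = ZAR 55,753.11 − ZAR 55,000.00

Profit: ZAR 753.11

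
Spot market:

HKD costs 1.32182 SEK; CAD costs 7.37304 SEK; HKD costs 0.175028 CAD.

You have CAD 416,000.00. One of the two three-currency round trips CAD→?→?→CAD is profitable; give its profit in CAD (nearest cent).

Profitable loop is CAD → HKD → SEK → CAD:
CAD 416,000.00 ÷ 0.175028 = HKD 2,376,762.58
HKD 2,376,762.58 × 1.32182 = SEK 3,141,652.31
SEK 3,141,652.31 ÷ 7.37304 = CAD 426,099.99
Profit = CAD 426,099.99 − CAD 416,000.00

Profit: CAD 10,099.99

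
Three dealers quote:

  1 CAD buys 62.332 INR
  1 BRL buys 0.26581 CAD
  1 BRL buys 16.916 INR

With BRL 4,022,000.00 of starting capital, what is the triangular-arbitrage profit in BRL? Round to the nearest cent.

Profitable loop is BRL → INR → CAD → BRL:
BRL 4,022,000.00 × 16.916 = INR 68,036,152.00
INR 68,036,152.00 ÷ 62.332 = CAD 1,091,512.42
CAD 1,091,512.42 ÷ 0.26581 = BRL 4,106,363.26
Profit = BRL 4,106,363.26 − BRL 4,022,000.00

Profit: BRL 84,363.26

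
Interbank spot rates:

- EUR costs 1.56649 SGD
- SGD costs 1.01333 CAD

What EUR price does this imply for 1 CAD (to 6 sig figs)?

CAD/EUR = 0.629972

1 CAD ÷ 1.01333 = 0.986845 SGD
0.986845 SGD ÷ 1.56649 = 0.629972 EUR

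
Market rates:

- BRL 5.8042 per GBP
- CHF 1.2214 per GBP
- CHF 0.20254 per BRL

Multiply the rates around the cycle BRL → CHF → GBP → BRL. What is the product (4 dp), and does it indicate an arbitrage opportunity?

0.9625 (arbitrage exists)

Around BRL → CHF → GBP → BRL: 1 × 0.20254 ÷ 1.2214 × 5.8042 = 0.962488
Product < 1; profitable direction is BRL → GBP → CHF → BRL.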